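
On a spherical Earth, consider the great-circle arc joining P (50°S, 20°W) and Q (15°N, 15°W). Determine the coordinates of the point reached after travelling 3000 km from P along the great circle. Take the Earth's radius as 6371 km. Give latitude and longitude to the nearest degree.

Convert each endpoint to a unit vector on the sphere (x = cos φ cos λ, y = cos φ sin λ, z = sin φ).
The central angle between the endpoints is δ = arccos(p₁·p₂) ≈ 1.137 rad (65.1°). The total great-circle distance is δ·R ≈ 1.137 × 6371 ≈ 7244 km, so the target fraction is f = 3000/7244 ≈ 0.414.
Interpolate at f ≈ 0.414 with slerp weights a = sin((1−f)δ)/sin δ ≈ 0.681, b = sin(fδ)/sin δ ≈ 0.500.
p = a·p₁ + b·p₂ ≈ (0.878, -0.275, -0.392); φ = arcsin(p_z) ≈ -23.10°, λ = atan2(p_y, p_x) ≈ -17.38°.

≈ (23°S, 17°W)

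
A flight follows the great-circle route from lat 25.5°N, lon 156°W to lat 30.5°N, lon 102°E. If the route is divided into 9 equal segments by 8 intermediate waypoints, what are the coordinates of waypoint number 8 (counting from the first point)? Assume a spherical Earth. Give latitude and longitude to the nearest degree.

From cos δ = sin φ₁ sin φ₂ + cos φ₁ cos φ₂ cos Δλ, the central angle is δ ≈ 1.514 rad (86.7°).
Interpolate at f = 8/9 with slerp weights a = sin((1−f)δ)/sin δ ≈ 0.168, b = sin(fδ)/sin δ ≈ 0.976.
p = a·p₁ + b·p₂ ≈ (-0.313, 0.761, 0.568); φ = arcsin(p_z) ≈ 34.59°, λ = atan2(p_y, p_x) ≈ 112.36°.

≈ lat 35°N, lon 112°E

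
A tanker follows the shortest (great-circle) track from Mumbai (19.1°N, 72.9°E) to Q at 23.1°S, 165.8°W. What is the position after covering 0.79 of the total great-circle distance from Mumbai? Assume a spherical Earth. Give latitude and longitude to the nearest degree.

Write both endpoints as unit vectors p₁, p₂ with components (cos φ cos λ, cos φ sin λ, sin φ).
The central angle between the endpoints is δ = arccos(p₁·p₂) ≈ 2.189 rad (125.4°).
Interpolate at f = 0.79 with slerp weights a = sin((1−f)δ)/sin δ ≈ 0.545, b = sin(fδ)/sin δ ≈ 1.212.
p = a·p₁ + b·p₂ ≈ (-0.929, 0.218, -0.297); φ = arcsin(p_z) ≈ -17.30°, λ = atan2(p_y, p_x) ≈ 166.77°.

≈ 17°S, 167°E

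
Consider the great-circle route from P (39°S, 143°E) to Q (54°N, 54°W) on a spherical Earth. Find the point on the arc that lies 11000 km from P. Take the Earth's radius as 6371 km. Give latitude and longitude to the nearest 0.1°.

From cos δ = sin φ₁ sin φ₂ + cos φ₁ cos φ₂ cos Δλ, the central angle is δ ≈ 2.811 rad (161.1°). The total great-circle distance is δ·R ≈ 2.811 × 6371 ≈ 17911 km, so the target fraction is f = 11000/17911 ≈ 0.614.
Interpolate at f ≈ 0.614 with slerp weights a = sin((1−f)δ)/sin δ ≈ 2.727, b = sin(fδ)/sin δ ≈ 3.047.
p = a·p₁ + b·p₂ ≈ (-0.640, -0.173, 0.749); φ = arcsin(p_z) ≈ 48.48°, λ = atan2(p_y, p_x) ≈ -164.84°.

≈ (48.5°N, 164.8°W)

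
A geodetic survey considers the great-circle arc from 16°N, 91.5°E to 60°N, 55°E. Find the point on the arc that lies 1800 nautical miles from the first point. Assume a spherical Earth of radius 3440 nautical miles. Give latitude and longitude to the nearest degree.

≈ 43°N, 76°E

Write both endpoints as unit vectors p₁, p₂ with components (cos φ cos λ, cos φ sin λ, sin φ).
The central angle between the endpoints is δ = arccos(p₁·p₂) ≈ 0.896 rad (51.3°). The total great-circle distance is δ·R ≈ 0.896 × 3440 ≈ 3081 nmi, so the target fraction is f = 1800/3081 ≈ 0.584.
Interpolate at f ≈ 0.584 with slerp weights a = sin((1−f)δ)/sin δ ≈ 0.466, b = sin(fδ)/sin δ ≈ 0.640.
p = a·p₁ + b·p₂ ≈ (0.172, 0.710, 0.683); φ = arcsin(p_z) ≈ 43.07°, λ = atan2(p_y, p_x) ≈ 76.39°.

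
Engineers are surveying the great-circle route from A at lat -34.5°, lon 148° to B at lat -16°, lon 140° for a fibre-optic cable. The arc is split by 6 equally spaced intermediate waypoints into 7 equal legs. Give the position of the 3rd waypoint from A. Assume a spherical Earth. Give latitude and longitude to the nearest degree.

≈ lat -27°, lon 144°

Convert each endpoint to a unit vector on the sphere (x = cos φ cos λ, y = cos φ sin λ, z = sin φ).
The central angle between the endpoints is δ = arccos(p₁·p₂) ≈ 0.346 rad (19.8°).
Interpolate at f = 3/7 with slerp weights a = sin((1−f)δ)/sin δ ≈ 0.579, b = sin(fδ)/sin δ ≈ 0.436.
p = a·p₁ + b·p₂ ≈ (-0.726, 0.522, -0.448); φ = arcsin(p_z) ≈ -26.63°, λ = atan2(p_y, p_x) ≈ 144.26°.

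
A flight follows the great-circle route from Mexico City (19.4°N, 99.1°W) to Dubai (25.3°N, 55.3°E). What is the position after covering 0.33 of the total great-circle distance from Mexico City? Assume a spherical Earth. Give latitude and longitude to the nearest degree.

≈ 53°N, 65°W

Write both endpoints as unit vectors p₁, p₂ with components (cos φ cos λ, cos φ sin λ, sin φ).
The central angle between the endpoints is δ = arccos(p₁·p₂) ≈ 2.249 rad (128.8°).
Interpolate at f = 0.33 with slerp weights a = sin((1−f)δ)/sin δ ≈ 1.281, b = sin(fδ)/sin δ ≈ 0.868.
p = a·p₁ + b·p₂ ≈ (0.255, -0.548, 0.796); φ = arcsin(p_z) ≈ 52.78°, λ = atan2(p_y, p_x) ≈ -65.03°.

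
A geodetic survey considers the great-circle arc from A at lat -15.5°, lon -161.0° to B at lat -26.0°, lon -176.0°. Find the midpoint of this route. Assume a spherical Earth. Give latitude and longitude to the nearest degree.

≈ lat -21°, lon -168°

The haversine formula gives a central angle δ ≈ 0.305 rad (17.5°) between the endpoints.
Interpolate at f = 1/2 with slerp weights a = sin((1−f)δ)/sin δ ≈ 0.506, b = sin(fδ)/sin δ ≈ 0.506.
p = a·p₁ + b·p₂ ≈ (-0.915, -0.190, -0.357); φ = arcsin(p_z) ≈ -20.91°, λ = atan2(p_y, p_x) ≈ -168.24°.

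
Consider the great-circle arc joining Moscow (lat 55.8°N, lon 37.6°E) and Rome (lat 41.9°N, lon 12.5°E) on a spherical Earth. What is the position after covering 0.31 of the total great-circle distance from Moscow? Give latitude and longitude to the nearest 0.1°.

≈ lat 52.1°N, lon 28.2°E

Convert each endpoint to a unit vector on the sphere (x = cos φ cos λ, y = cos φ sin λ, z = sin φ).
The central angle between the endpoints is δ = arccos(p₁·p₂) ≈ 0.373 rad (21.4°).
Interpolate at f = 0.31 with slerp weights a = sin((1−f)δ)/sin δ ≈ 0.698, b = sin(fδ)/sin δ ≈ 0.317.
p = a·p₁ + b·p₂ ≈ (0.541, 0.291, 0.789); φ = arcsin(p_z) ≈ 52.11°, λ = atan2(p_y, p_x) ≈ 28.23°.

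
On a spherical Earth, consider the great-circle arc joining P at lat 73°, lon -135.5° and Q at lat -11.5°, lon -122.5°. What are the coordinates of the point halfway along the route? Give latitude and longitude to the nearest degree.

≈ lat 31°, lon -125°

Write both endpoints as unit vectors p₁, p₂ with components (cos φ cos λ, cos φ sin λ, sin φ).
The central angle between the endpoints is δ = arccos(p₁·p₂) ≈ 1.482 rad (84.9°).
Interpolate at f = 1/2 with slerp weights a = sin((1−f)δ)/sin δ ≈ 0.678, b = sin(fδ)/sin δ ≈ 0.678.
p = a·p₁ + b·p₂ ≈ (-0.498, -0.699, 0.513); φ = arcsin(p_z) ≈ 30.86°, λ = atan2(p_y, p_x) ≈ -125.48°.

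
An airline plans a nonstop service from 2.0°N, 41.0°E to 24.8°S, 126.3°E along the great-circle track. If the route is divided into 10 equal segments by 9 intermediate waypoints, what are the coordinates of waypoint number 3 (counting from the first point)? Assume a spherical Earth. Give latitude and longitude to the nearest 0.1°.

Write both endpoints as unit vectors p₁, p₂ with components (cos φ cos λ, cos φ sin λ, sin φ).
The central angle between the endpoints is δ = arccos(p₁·p₂) ≈ 1.511 rad (86.6°).
Interpolate at f = 3/10 with slerp weights a = sin((1−f)δ)/sin δ ≈ 0.873, b = sin(fδ)/sin δ ≈ 0.439.
p = a·p₁ + b·p₂ ≈ (0.423, 0.893, -0.154); φ = arcsin(p_z) ≈ -8.83°, λ = atan2(p_y, p_x) ≈ 64.68°.

≈ 8.8°S, 64.7°E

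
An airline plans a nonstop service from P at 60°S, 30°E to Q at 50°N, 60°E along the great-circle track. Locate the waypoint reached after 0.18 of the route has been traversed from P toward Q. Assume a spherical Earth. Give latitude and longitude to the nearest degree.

Convert each endpoint to a unit vector on the sphere (x = cos φ cos λ, y = cos φ sin λ, z = sin φ).
The central angle between the endpoints is δ = arccos(p₁·p₂) ≈ 1.966 rad (112.6°).
Interpolate at f = 0.18 with slerp weights a = sin((1−f)δ)/sin δ ≈ 1.083, b = sin(fδ)/sin δ ≈ 0.376.
p = a·p₁ + b·p₂ ≈ (0.589, 0.480, -0.650); φ = arcsin(p_z) ≈ -40.54°, λ = atan2(p_y, p_x) ≈ 39.14°.

≈ 41°S, 39°E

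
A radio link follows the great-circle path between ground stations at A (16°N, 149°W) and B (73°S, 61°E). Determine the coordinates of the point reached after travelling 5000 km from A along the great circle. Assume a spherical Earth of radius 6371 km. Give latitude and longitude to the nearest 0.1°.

≈ (28.3°S, 156.8°W)

Convert each endpoint to a unit vector on the sphere (x = cos φ cos λ, y = cos φ sin λ, z = sin φ).
The central angle between the endpoints is δ = arccos(p₁·p₂) ≈ 2.102 rad (120.5°). The total great-circle distance is δ·R ≈ 2.102 × 6371 ≈ 13395 km, so the target fraction is f = 5000/13395 ≈ 0.373.
Interpolate at f ≈ 0.373 with slerp weights a = sin((1−f)δ)/sin δ ≈ 1.123, b = sin(fδ)/sin δ ≈ 0.820.
p = a·p₁ + b·p₂ ≈ (-0.809, -0.346, -0.474); φ = arcsin(p_z) ≈ -28.32°, λ = atan2(p_y, p_x) ≈ -156.83°.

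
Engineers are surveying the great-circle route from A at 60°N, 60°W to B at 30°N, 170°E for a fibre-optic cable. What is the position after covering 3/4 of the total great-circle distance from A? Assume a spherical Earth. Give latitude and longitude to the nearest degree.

Convert each endpoint to a unit vector on the sphere (x = cos φ cos λ, y = cos φ sin λ, z = sin φ).
The central angle between the endpoints is δ = arccos(p₁·p₂) ≈ 1.415 rad (81.1°).
Interpolate at f = 3/4 with slerp weights a = sin((1−f)δ)/sin δ ≈ 0.351, b = sin(fδ)/sin δ ≈ 0.884.
p = a·p₁ + b·p₂ ≈ (-0.666, -0.019, 0.746); φ = arcsin(p_z) ≈ 48.22°, λ = atan2(p_y, p_x) ≈ -178.37°.

≈ 48°N, 178°W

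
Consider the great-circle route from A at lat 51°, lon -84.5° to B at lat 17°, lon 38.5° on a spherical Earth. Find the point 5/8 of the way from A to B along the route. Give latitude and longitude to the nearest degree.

The haversine formula gives a central angle δ ≈ 1.672 rad (95.8°) between the endpoints.
Interpolate at f = 5/8 with slerp weights a = sin((1−f)δ)/sin δ ≈ 0.590, b = sin(fδ)/sin δ ≈ 0.869.
p = a·p₁ + b·p₂ ≈ (0.686, 0.148, 0.712); φ = arcsin(p_z) ≈ 45.42°, λ = atan2(p_y, p_x) ≈ 12.18°.

≈ lat 45°, lon 12°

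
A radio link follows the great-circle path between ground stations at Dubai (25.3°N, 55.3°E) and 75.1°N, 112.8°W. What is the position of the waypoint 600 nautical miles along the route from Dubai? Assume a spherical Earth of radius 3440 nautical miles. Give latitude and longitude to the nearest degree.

≈ 35°N, 55°E

Convert each endpoint to a unit vector on the sphere (x = cos φ cos λ, y = cos φ sin λ, z = sin φ).
The central angle between the endpoints is δ = arccos(p₁·p₂) ≈ 1.384 rad (79.3°). The total great-circle distance is δ·R ≈ 1.384 × 3440 ≈ 4762 nmi, so the target fraction is f = 600/4762 ≈ 0.126.
Interpolate at f ≈ 0.126 with slerp weights a = sin((1−f)δ)/sin δ ≈ 0.952, b = sin(fδ)/sin δ ≈ 0.177.
p = a·p₁ + b·p₂ ≈ (0.472, 0.666, 0.578); φ = arcsin(p_z) ≈ 35.28°, λ = atan2(p_y, p_x) ≈ 54.64°.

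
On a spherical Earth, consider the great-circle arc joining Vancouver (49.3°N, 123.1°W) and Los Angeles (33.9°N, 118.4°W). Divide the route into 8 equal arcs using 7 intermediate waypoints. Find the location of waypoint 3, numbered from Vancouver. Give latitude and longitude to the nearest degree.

Convert each endpoint to a unit vector on the sphere (x = cos φ cos λ, y = cos φ sin λ, z = sin φ).
The central angle between the endpoints is δ = arccos(p₁·p₂) ≈ 0.276 rad (15.8°).
Interpolate at f = 3/8 with slerp weights a = sin((1−f)δ)/sin δ ≈ 0.630, b = sin(fδ)/sin δ ≈ 0.379.
p = a·p₁ + b·p₂ ≈ (-0.374, -0.621, 0.689); φ = arcsin(p_z) ≈ 43.55°, λ = atan2(p_y, p_x) ≈ -121.06°.

≈ 44°N, 121°W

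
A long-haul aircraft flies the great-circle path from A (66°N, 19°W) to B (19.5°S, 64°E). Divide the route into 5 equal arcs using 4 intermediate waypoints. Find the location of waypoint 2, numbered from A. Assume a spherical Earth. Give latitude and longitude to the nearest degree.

Convert each endpoint to a unit vector on the sphere (x = cos φ cos λ, y = cos φ sin λ, z = sin φ).
The central angle between the endpoints is δ = arccos(p₁·p₂) ≈ 1.832 rad (105.0°).
Interpolate at f = 2/5 with slerp weights a = sin((1−f)δ)/sin δ ≈ 0.922, b = sin(fδ)/sin δ ≈ 0.692.
p = a·p₁ + b·p₂ ≈ (0.641, 0.465, 0.611); φ = arcsin(p_z) ≈ 37.68°, λ = atan2(p_y, p_x) ≈ 35.94°.

≈ (38°N, 36°E)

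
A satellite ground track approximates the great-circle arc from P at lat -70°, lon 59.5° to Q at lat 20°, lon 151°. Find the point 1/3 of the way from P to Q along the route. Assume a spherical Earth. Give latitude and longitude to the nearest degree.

Write both endpoints as unit vectors p₁, p₂ with components (cos φ cos λ, cos φ sin λ, sin φ).
The central angle between the endpoints is δ = arccos(p₁·p₂) ≈ 1.907 rad (109.3°).
Interpolate at f = 1/3 with slerp weights a = sin((1−f)δ)/sin δ ≈ 1.012, b = sin(fδ)/sin δ ≈ 0.629.
p = a·p₁ + b·p₂ ≈ (-0.341, 0.585, -0.736); φ = arcsin(p_z) ≈ -47.39°, λ = atan2(p_y, p_x) ≈ 120.26°.

≈ lat -47°, lon 120°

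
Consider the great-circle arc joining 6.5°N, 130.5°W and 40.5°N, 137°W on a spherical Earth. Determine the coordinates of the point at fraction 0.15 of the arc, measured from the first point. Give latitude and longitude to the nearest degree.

≈ 12°N, 131°W

The haversine formula gives a central angle δ ≈ 0.602 rad (34.5°) between the endpoints.
Interpolate at f = 0.15 with slerp weights a = sin((1−f)δ)/sin δ ≈ 0.865, b = sin(fδ)/sin δ ≈ 0.159.
p = a·p₁ + b·p₂ ≈ (-0.647, -0.736, 0.201); φ = arcsin(p_z) ≈ 11.61°, λ = atan2(p_y, p_x) ≈ -131.30°.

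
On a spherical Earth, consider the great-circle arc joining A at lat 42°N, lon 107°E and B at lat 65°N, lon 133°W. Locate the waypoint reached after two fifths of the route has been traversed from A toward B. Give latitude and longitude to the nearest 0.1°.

Write both endpoints as unit vectors p₁, p₂ with components (cos φ cos λ, cos φ sin λ, sin φ).
The central angle between the endpoints is δ = arccos(p₁·p₂) ≈ 1.105 rad (63.3°).
Interpolate at f = 2/5 with slerp weights a = sin((1−f)δ)/sin δ ≈ 0.689, b = sin(fδ)/sin δ ≈ 0.479.
p = a·p₁ + b·p₂ ≈ (-0.288, 0.342, 0.895); φ = arcsin(p_z) ≈ 63.48°, λ = atan2(p_y, p_x) ≈ 130.10°.

≈ lat 63.5°N, lon 130.1°E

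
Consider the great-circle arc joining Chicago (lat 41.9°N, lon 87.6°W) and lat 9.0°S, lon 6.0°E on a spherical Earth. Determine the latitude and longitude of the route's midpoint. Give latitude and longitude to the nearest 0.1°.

Write both endpoints as unit vectors p₁, p₂ with components (cos φ cos λ, cos φ sin λ, sin φ).
The central angle between the endpoints is δ = arccos(p₁·p₂) ≈ 1.722 rad (98.7°).
Interpolate at f = 1/2 with slerp weights a = sin((1−f)δ)/sin δ ≈ 0.767, b = sin(fδ)/sin δ ≈ 0.767.
p = a·p₁ + b·p₂ ≈ (0.778, -0.491, 0.392); φ = arcsin(p_z) ≈ 23.10°, λ = atan2(p_y, p_x) ≈ -32.29°.

≈ lat 23.1°N, lon 32.3°W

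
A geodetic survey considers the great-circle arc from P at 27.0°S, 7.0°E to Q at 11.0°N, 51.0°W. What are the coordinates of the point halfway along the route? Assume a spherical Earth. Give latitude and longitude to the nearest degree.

Write both endpoints as unit vectors p₁, p₂ with components (cos φ cos λ, cos φ sin λ, sin φ).
The central angle between the endpoints is δ = arccos(p₁·p₂) ≈ 1.184 rad (67.9°).
Interpolate at f = 1/2 with slerp weights a = sin((1−f)δ)/sin δ ≈ 0.603, b = sin(fδ)/sin δ ≈ 0.603.
p = a·p₁ + b·p₂ ≈ (0.905, -0.394, -0.159); φ = arcsin(p_z) ≈ -9.13°, λ = atan2(p_y, p_x) ≈ -23.54°.

≈ 9°S, 24°W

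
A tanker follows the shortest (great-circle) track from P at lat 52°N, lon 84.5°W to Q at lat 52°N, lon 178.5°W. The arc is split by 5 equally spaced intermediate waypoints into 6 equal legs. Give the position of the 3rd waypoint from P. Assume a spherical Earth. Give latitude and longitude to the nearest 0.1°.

Convert each endpoint to a unit vector on the sphere (x = cos φ cos λ, y = cos φ sin λ, z = sin φ).
The central angle between the endpoints is δ = arccos(p₁·p₂) ≈ 0.934 rad (53.5°).
Interpolate at f = 3/6 with slerp weights a = sin((1−f)δ)/sin δ ≈ 0.560, b = sin(fδ)/sin δ ≈ 0.560.
p = a·p₁ + b·p₂ ≈ (-0.312, -0.352, 0.883); φ = arcsin(p_z) ≈ 61.95°, λ = atan2(p_y, p_x) ≈ -131.50°.

≈ lat 61.9°N, lon 131.5°W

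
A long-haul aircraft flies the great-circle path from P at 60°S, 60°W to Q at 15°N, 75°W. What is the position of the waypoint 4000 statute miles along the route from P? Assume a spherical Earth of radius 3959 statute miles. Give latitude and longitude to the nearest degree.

≈ 3°S, 73°W

From cos δ = sin φ₁ sin φ₂ + cos φ₁ cos φ₂ cos Δλ, the central angle is δ ≈ 1.326 rad (76.0°). The total great-circle distance is δ·R ≈ 1.326 × 3959 ≈ 5250 mi, so the target fraction is f = 4000/5250 ≈ 0.762.
Interpolate at f ≈ 0.762 with slerp weights a = sin((1−f)δ)/sin δ ≈ 0.320, b = sin(fδ)/sin δ ≈ 0.873.
p = a·p₁ + b·p₂ ≈ (0.298, -0.953, -0.051); φ = arcsin(p_z) ≈ -2.93°, λ = atan2(p_y, p_x) ≈ -72.62°.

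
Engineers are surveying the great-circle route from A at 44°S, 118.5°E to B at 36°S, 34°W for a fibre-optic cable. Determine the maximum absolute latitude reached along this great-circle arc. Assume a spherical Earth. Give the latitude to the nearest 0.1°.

The great circle lies in the plane with unit normal n̂ = (p₁ × p₂)/|p₁ × p₂|.
Here n̂_z ≈ -0.270; the vertex latitude is φ_max = arccos|n̂_z| ≈ 74.3°.
Check via Clairaut: cos φ_max = |cos φ₁| · sin C = cos(44.0°)·sin(157.9°) ≈ 0.270, again giving ≈ 74.3°.

≈ 74.3°S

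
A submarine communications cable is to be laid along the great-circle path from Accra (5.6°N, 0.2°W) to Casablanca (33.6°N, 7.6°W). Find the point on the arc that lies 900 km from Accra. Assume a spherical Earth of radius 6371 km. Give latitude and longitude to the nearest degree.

The haversine formula gives a central angle δ ≈ 0.503 rad (28.8°) between the endpoints. The total great-circle distance is δ·R ≈ 0.503 × 6371 ≈ 3206 km, so the target fraction is f = 900/3206 ≈ 0.281.
Interpolate at f ≈ 0.281 with slerp weights a = sin((1−f)δ)/sin δ ≈ 0.734, b = sin(fδ)/sin δ ≈ 0.292.
p = a·p₁ + b·p₂ ≈ (0.972, -0.035, 0.233); φ = arcsin(p_z) ≈ 13.49°, λ = atan2(p_y, p_x) ≈ -2.05°.

≈ 13°N, 2°W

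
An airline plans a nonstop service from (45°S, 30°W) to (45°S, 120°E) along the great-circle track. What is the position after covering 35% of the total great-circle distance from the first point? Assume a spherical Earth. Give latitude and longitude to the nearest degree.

Write both endpoints as unit vectors p₁, p₂ with components (cos φ cos λ, cos φ sin λ, sin φ).
The central angle between the endpoints is δ = arccos(p₁·p₂) ≈ 1.504 rad (86.2°).
Interpolate at f = 0.35 with slerp weights a = sin((1−f)δ)/sin δ ≈ 0.831, b = sin(fδ)/sin δ ≈ 0.503.
p = a·p₁ + b·p₂ ≈ (0.331, 0.015, -0.944); φ = arcsin(p_z) ≈ -70.66°, λ = atan2(p_y, p_x) ≈ 2.52°.

≈ (71°S, 3°E)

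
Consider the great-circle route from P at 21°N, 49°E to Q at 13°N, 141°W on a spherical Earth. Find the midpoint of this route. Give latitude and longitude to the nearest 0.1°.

≈ 73.6°N, 147.7°E

From cos δ = sin φ₁ sin φ₂ + cos φ₁ cos φ₂ cos Δλ, the central angle is δ ≈ 2.524 rad (144.6°).
Interpolate at f = 1/2 with slerp weights a = sin((1−f)δ)/sin δ ≈ 1.645, b = sin(fδ)/sin δ ≈ 1.645.
p = a·p₁ + b·p₂ ≈ (-0.238, 0.150, 0.960); φ = arcsin(p_z) ≈ 73.65°, λ = atan2(p_y, p_x) ≈ 147.73°.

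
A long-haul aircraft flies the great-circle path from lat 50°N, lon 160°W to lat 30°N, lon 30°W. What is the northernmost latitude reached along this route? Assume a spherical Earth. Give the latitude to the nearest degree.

≈ 65°N

The great circle lies in the plane with unit normal n̂ = (p₁ × p₂)/|p₁ × p₂|.
Here n̂_z ≈ +0.427; the vertex latitude is φ_max = arccos|n̂_z| ≈ 64.7°.
Check via Clairaut: cos φ_max = |cos φ₁| · sin C = cos(50.0°)·sin(41.6°) ≈ 0.427, again giving ≈ 64.7°.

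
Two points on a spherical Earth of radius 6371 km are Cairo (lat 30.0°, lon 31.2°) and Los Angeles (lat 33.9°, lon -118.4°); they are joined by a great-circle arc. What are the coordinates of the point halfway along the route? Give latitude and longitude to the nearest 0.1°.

From cos δ = sin φ₁ sin φ₂ + cos φ₁ cos φ₂ cos Δλ, the central angle is δ ≈ 1.919 rad (109.9°).
Interpolate at f = 1/2 with slerp weights a = sin((1−f)δ)/sin δ ≈ 0.871, b = sin(fδ)/sin δ ≈ 0.871.
p = a·p₁ + b·p₂ ≈ (0.301, -0.245, 0.921); φ = arcsin(p_z) ≈ 67.14°, λ = atan2(p_y, p_x) ≈ -39.13°.

≈ lat 67.1°, lon -39.1°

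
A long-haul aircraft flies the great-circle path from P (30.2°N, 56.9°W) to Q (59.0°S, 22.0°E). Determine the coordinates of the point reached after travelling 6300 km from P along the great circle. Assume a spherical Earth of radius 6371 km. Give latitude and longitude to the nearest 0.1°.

≈ (19.4°S, 28.4°W)

Write both endpoints as unit vectors p₁, p₂ with components (cos φ cos λ, cos φ sin λ, sin φ).
The central angle between the endpoints is δ = arccos(p₁·p₂) ≈ 1.924 rad (110.2°). The total great-circle distance is δ·R ≈ 1.924 × 6371 ≈ 12255 km, so the target fraction is f = 6300/12255 ≈ 0.514.
Interpolate at f ≈ 0.514 with slerp weights a = sin((1−f)δ)/sin δ ≈ 0.857, b = sin(fδ)/sin δ ≈ 0.890.
p = a·p₁ + b·p₂ ≈ (0.830, -0.449, -0.332); φ = arcsin(p_z) ≈ -19.38°, λ = atan2(p_y, p_x) ≈ -28.41°.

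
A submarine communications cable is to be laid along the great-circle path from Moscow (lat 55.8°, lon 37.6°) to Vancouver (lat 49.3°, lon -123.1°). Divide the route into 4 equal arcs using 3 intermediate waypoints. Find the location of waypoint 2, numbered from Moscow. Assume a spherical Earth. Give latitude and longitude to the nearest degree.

≈ lat 82°, lon -66°

Convert each endpoint to a unit vector on the sphere (x = cos φ cos λ, y = cos φ sin λ, z = sin φ).
The central angle between the endpoints is δ = arccos(p₁·p₂) ≈ 1.286 rad (73.7°).
Interpolate at f = 2/4 with slerp weights a = sin((1−f)δ)/sin δ ≈ 0.625, b = sin(fδ)/sin δ ≈ 0.625.
p = a·p₁ + b·p₂ ≈ (0.056, -0.127, 0.990); φ = arcsin(p_z) ≈ 82.03°, λ = atan2(p_y, p_x) ≈ -66.31°.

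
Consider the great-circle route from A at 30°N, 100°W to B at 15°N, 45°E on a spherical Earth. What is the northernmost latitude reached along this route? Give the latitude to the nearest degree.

The great circle lies in the plane with unit normal n̂ = (p₁ × p₂)/|p₁ × p₂|.
Here n̂_z ≈ +0.577; the vertex latitude is φ_max = arccos|n̂_z| ≈ 54.7°.
Check via Clairaut: cos φ_max = |cos φ₁| · sin C = cos(30.0°)·sin(41.8°) ≈ 0.577, again giving ≈ 54.7°.

≈ 55°N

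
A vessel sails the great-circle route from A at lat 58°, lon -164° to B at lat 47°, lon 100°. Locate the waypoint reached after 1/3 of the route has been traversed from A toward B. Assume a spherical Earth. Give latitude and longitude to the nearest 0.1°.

≈ lat 63.7°, lon 160.1°

Write both endpoints as unit vectors p₁, p₂ with components (cos φ cos λ, cos φ sin λ, sin φ).
The central angle between the endpoints is δ = arccos(p₁·p₂) ≈ 0.949 rad (54.4°).
Interpolate at f = 1/3 with slerp weights a = sin((1−f)δ)/sin δ ≈ 0.727, b = sin(fδ)/sin δ ≈ 0.383.
p = a·p₁ + b·p₂ ≈ (-0.416, 0.151, 0.897); φ = arcsin(p_z) ≈ 63.74°, λ = atan2(p_y, p_x) ≈ 160.07°.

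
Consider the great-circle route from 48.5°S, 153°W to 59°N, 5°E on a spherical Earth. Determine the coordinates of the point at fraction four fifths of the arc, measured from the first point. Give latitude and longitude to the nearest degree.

≈ 59°N, 61°W

Convert each endpoint to a unit vector on the sphere (x = cos φ cos λ, y = cos φ sin λ, z = sin φ).
The central angle between the endpoints is δ = arccos(p₁·p₂) ≈ 2.852 rad (163.4°).
Interpolate at f = 4/5 with slerp weights a = sin((1−f)δ)/sin δ ≈ 1.892, b = sin(fδ)/sin δ ≈ 2.655.
p = a·p₁ + b·p₂ ≈ (0.245, -0.450, 0.859); φ = arcsin(p_z) ≈ 59.17°, λ = atan2(p_y, p_x) ≈ -61.42°.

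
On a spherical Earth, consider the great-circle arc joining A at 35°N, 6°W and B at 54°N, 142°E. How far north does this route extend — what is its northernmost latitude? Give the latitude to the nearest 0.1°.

The great circle lies in the plane with unit normal n̂ = (p₁ × p₂)/|p₁ × p₂|.
Here n̂_z ≈ +0.256; the vertex latitude is φ_max = arccos|n̂_z| ≈ 75.2°.
Check via Clairaut: cos φ_max = |cos φ₁| · sin C = cos(35.0°)·sin(18.2°) ≈ 0.256, again giving ≈ 75.2°.

≈ 75.2°N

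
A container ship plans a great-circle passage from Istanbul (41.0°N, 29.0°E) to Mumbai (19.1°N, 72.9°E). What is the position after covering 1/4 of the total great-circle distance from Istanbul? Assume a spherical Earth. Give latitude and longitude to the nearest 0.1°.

≈ (37.1°N, 42.0°E)

Convert each endpoint to a unit vector on the sphere (x = cos φ cos λ, y = cos φ sin λ, z = sin φ).
The central angle between the endpoints is δ = arccos(p₁·p₂) ≈ 0.755 rad (43.2°).
Interpolate at f = 1/4 with slerp weights a = sin((1−f)δ)/sin δ ≈ 0.783, b = sin(fδ)/sin δ ≈ 0.274.
p = a·p₁ + b·p₂ ≈ (0.593, 0.534, 0.603); φ = arcsin(p_z) ≈ 37.10°, λ = atan2(p_y, p_x) ≈ 42.00°.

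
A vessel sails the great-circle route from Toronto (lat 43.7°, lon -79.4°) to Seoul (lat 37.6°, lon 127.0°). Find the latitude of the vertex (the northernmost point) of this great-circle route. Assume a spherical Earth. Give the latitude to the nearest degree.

The great circle lies in the plane with unit normal n̂ = (p₁ × p₂)/|p₁ × p₂|.
Here n̂_z ≈ -0.256; the vertex latitude is φ_max = arccos|n̂_z| ≈ 75.2°.

≈ 75°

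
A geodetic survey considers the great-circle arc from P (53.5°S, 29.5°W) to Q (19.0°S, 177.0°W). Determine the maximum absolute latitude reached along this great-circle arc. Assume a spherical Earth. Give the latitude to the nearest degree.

The great circle lies in the plane with unit normal n̂ = (p₁ × p₂)/|p₁ × p₂|.
Here n̂_z ≈ -0.309; the vertex latitude is φ_max = arccos|n̂_z| ≈ 72.0°.

≈ 72°S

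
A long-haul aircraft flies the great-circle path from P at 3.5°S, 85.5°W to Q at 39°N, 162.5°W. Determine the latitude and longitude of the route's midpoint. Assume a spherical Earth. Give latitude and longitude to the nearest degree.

The haversine formula gives a central angle δ ≈ 1.434 rad (82.2°) between the endpoints.
Interpolate at f = 1/2 with slerp weights a = sin((1−f)δ)/sin δ ≈ 0.663, b = sin(fδ)/sin δ ≈ 0.663.
p = a·p₁ + b·p₂ ≈ (-0.440, -0.815, 0.377); φ = arcsin(p_z) ≈ 22.15°, λ = atan2(p_y, p_x) ≈ -118.35°.

≈ 22°N, 118°W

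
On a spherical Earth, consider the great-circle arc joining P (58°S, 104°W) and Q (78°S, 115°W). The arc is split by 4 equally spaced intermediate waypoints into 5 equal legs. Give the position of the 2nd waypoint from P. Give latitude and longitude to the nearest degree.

≈ (66°S, 106°W)

From cos δ = sin φ₁ sin φ₂ + cos φ₁ cos φ₂ cos Δλ, the central angle is δ ≈ 0.355 rad (20.3°).
Interpolate at f = 2/5 with slerp weights a = sin((1−f)δ)/sin δ ≈ 0.608, b = sin(fδ)/sin δ ≈ 0.407.
p = a·p₁ + b·p₂ ≈ (-0.114, -0.389, -0.914); φ = arcsin(p_z) ≈ -66.07°, λ = atan2(p_y, p_x) ≈ -106.28°.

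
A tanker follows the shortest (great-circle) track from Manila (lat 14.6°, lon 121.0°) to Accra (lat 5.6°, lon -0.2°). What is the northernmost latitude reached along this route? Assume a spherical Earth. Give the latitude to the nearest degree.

≈ 21°

The great circle lies in the plane with unit normal n̂ = (p₁ × p₂)/|p₁ × p₂|.
Here n̂_z ≈ -0.936; the vertex latitude is φ_max = arccos|n̂_z| ≈ 20.7°.
Check via Clairaut: cos φ_max = |cos φ₁| · sin C = cos(14.6°)·sin(75.2°) ≈ 0.936, again giving ≈ 20.7°.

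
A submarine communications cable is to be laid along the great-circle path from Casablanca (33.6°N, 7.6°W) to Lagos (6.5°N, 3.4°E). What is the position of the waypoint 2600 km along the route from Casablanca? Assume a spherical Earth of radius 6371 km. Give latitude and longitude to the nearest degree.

Convert each endpoint to a unit vector on the sphere (x = cos φ cos λ, y = cos φ sin λ, z = sin φ).
The central angle between the endpoints is δ = arccos(p₁·p₂) ≈ 0.505 rad (29.0°). The total great-circle distance is δ·R ≈ 0.505 × 6371 ≈ 3220 km, so the target fraction is f = 2600/3220 ≈ 0.808.
Interpolate at f ≈ 0.808 with slerp weights a = sin((1−f)δ)/sin δ ≈ 0.201, b = sin(fδ)/sin δ ≈ 0.820.
p = a·p₁ + b·p₂ ≈ (0.979, 0.026, 0.204); φ = arcsin(p_z) ≈ 11.76°, λ = atan2(p_y, p_x) ≈ 1.53°.

≈ 12°N, 2°E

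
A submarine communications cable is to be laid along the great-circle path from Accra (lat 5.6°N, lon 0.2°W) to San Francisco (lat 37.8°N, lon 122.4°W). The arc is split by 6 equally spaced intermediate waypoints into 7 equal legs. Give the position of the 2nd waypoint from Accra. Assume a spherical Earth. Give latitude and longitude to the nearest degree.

Write both endpoints as unit vectors p₁, p₂ with components (cos φ cos λ, cos φ sin λ, sin φ).
The central angle between the endpoints is δ = arccos(p₁·p₂) ≈ 1.938 rad (111.1°).
Interpolate at f = 2/7 with slerp weights a = sin((1−f)δ)/sin δ ≈ 1.053, b = sin(fδ)/sin δ ≈ 0.564.
p = a·p₁ + b·p₂ ≈ (0.809, -0.380, 0.448); φ = arcsin(p_z) ≈ 26.62°, λ = atan2(p_y, p_x) ≈ -25.13°.

≈ lat 27°N, lon 25°W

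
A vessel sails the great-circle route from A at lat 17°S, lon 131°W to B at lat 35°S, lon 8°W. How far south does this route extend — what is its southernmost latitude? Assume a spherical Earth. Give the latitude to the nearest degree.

The great circle lies in the plane with unit normal n̂ = (p₁ × p₂)/|p₁ × p₂|.
Here n̂_z ≈ +0.680; the vertex latitude is φ_max = arccos|n̂_z| ≈ 47.1°.

≈ 47°S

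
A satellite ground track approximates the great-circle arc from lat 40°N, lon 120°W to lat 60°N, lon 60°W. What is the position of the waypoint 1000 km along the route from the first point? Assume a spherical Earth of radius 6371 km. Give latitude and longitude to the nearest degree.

The haversine formula gives a central angle δ ≈ 0.725 rad (41.6°) between the endpoints. The total great-circle distance is δ·R ≈ 0.725 × 6371 ≈ 4622 km, so the target fraction is f = 1000/4622 ≈ 0.216.
Interpolate at f ≈ 0.216 with slerp weights a = sin((1−f)δ)/sin δ ≈ 0.811, b = sin(fδ)/sin δ ≈ 0.236.
p = a·p₁ + b·p₂ ≈ (-0.252, -0.640, 0.726); φ = arcsin(p_z) ≈ 46.52°, λ = atan2(p_y, p_x) ≈ -111.47°.

≈ lat 47°N, lon 111°W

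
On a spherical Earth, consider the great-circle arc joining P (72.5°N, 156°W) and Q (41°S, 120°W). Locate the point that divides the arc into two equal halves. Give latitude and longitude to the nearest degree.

Convert each endpoint to a unit vector on the sphere (x = cos φ cos λ, y = cos φ sin λ, z = sin φ).
The central angle between the endpoints is δ = arccos(p₁·p₂) ≈ 2.029 rad (116.2°).
Interpolate at f = 1/2 with slerp weights a = sin((1−f)δ)/sin δ ≈ 0.947, b = sin(fδ)/sin δ ≈ 0.947.
p = a·p₁ + b·p₂ ≈ (-0.617, -0.735, 0.282); φ = arcsin(p_z) ≈ 16.37°, λ = atan2(p_y, p_x) ≈ -130.04°.

≈ (16°N, 130°W)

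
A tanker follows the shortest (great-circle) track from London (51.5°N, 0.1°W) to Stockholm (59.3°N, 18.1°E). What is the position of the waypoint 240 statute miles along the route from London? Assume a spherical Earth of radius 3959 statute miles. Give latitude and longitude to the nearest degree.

Convert each endpoint to a unit vector on the sphere (x = cos φ cos λ, y = cos φ sin λ, z = sin φ).
The central angle between the endpoints is δ = arccos(p₁·p₂) ≈ 0.225 rad (12.9°). The total great-circle distance is δ·R ≈ 0.225 × 3959 ≈ 890 mi, so the target fraction is f = 240/890 ≈ 0.270.
Interpolate at f ≈ 0.270 with slerp weights a = sin((1−f)δ)/sin δ ≈ 0.733, b = sin(fδ)/sin δ ≈ 0.272.
p = a·p₁ + b·p₂ ≈ (0.588, 0.042, 0.808); φ = arcsin(p_z) ≈ 53.85°, λ = atan2(p_y, p_x) ≈ 4.11°.

≈ 54°N, 4°E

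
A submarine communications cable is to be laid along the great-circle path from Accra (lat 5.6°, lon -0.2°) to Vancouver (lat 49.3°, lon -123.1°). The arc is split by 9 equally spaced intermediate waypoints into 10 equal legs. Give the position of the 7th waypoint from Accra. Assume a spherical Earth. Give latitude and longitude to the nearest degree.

≈ lat 54°, lon -71°

Write both endpoints as unit vectors p₁, p₂ with components (cos φ cos λ, cos φ sin λ, sin φ).
The central angle between the endpoints is δ = arccos(p₁·p₂) ≈ 1.853 rad (106.2°).
Interpolate at f = 7/10 with slerp weights a = sin((1−f)δ)/sin δ ≈ 0.549, b = sin(fδ)/sin δ ≈ 1.002.
p = a·p₁ + b·p₂ ≈ (0.190, -0.550, 0.814); φ = arcsin(p_z) ≈ 54.45°, λ = atan2(p_y, p_x) ≈ -70.94°.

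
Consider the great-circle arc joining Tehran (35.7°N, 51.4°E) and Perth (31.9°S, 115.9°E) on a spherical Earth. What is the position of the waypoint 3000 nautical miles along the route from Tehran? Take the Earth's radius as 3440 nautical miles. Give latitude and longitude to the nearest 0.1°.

≈ (1.4°S, 87.3°E)

Convert each endpoint to a unit vector on the sphere (x = cos φ cos λ, y = cos φ sin λ, z = sin φ).
The central angle between the endpoints is δ = arccos(p₁·p₂) ≈ 1.582 rad (90.7°). The total great-circle distance is δ·R ≈ 1.582 × 3440 ≈ 5443 nmi, so the target fraction is f = 3000/5443 ≈ 0.551.
Interpolate at f ≈ 0.551 with slerp weights a = sin((1−f)δ)/sin δ ≈ 0.652, b = sin(fδ)/sin δ ≈ 0.766.
p = a·p₁ + b·p₂ ≈ (0.046, 0.999, -0.024); φ = arcsin(p_z) ≈ -1.38°, λ = atan2(p_y, p_x) ≈ 87.34°.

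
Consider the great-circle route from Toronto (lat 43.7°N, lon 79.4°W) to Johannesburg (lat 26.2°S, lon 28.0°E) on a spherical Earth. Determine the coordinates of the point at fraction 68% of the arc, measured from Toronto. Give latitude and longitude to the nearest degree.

Write both endpoints as unit vectors p₁, p₂ with components (cos φ cos λ, cos φ sin λ, sin φ).
The central angle between the endpoints is δ = arccos(p₁·p₂) ≈ 2.093 rad (119.9°).
Interpolate at f = 0.68 with slerp weights a = sin((1−f)δ)/sin δ ≈ 0.716, b = sin(fδ)/sin δ ≈ 1.141.
p = a·p₁ + b·p₂ ≈ (1.000, -0.028, -0.009); φ = arcsin(p_z) ≈ -0.51°, λ = atan2(p_y, p_x) ≈ -1.62°.

≈ lat 1°S, lon 2°W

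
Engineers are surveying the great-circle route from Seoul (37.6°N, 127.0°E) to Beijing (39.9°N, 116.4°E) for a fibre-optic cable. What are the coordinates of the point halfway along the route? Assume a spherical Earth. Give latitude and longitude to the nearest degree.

Convert each endpoint to a unit vector on the sphere (x = cos φ cos λ, y = cos φ sin λ, z = sin φ).
The central angle between the endpoints is δ = arccos(p₁·p₂) ≈ 0.150 rad (8.6°).
Interpolate at f = 1/2 with slerp weights a = sin((1−f)δ)/sin δ ≈ 0.501, b = sin(fδ)/sin δ ≈ 0.501.
p = a·p₁ + b·p₂ ≈ (-0.410, 0.662, 0.628); φ = arcsin(p_z) ≈ 38.87°, λ = atan2(p_y, p_x) ≈ 121.79°.

≈ 39°N, 122°E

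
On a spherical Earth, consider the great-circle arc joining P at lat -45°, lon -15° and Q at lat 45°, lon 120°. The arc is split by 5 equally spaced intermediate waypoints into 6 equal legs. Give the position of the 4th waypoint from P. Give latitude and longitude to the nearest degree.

Write both endpoints as unit vectors p₁, p₂ with components (cos φ cos λ, cos φ sin λ, sin φ).
The central angle between the endpoints is δ = arccos(p₁·p₂) ≈ 2.594 rad (148.6°).
Interpolate at f = 4/6 with slerp weights a = sin((1−f)δ)/sin δ ≈ 1.460, b = sin(fδ)/sin δ ≈ 1.895.
p = a·p₁ + b·p₂ ≈ (0.327, 0.893, 0.308); φ = arcsin(p_z) ≈ 17.92°, λ = atan2(p_y, p_x) ≈ 69.88°.

≈ lat 18°, lon 70°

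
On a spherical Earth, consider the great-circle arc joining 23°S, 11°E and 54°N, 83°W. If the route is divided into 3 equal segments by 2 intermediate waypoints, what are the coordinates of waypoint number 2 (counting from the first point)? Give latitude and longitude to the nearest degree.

≈ 35°N, 37°W

The haversine formula gives a central angle δ ≈ 1.932 rad (110.7°) between the endpoints.
Interpolate at f = 2/3 with slerp weights a = sin((1−f)δ)/sin δ ≈ 0.642, b = sin(fδ)/sin δ ≈ 1.027.
p = a·p₁ + b·p₂ ≈ (0.654, -0.486, 0.580); φ = arcsin(p_z) ≈ 35.44°, λ = atan2(p_y, p_x) ≈ -36.64°.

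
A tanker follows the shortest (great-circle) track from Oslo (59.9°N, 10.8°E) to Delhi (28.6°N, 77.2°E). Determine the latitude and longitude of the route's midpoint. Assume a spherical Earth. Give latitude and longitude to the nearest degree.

From cos δ = sin φ₁ sin φ₂ + cos φ₁ cos φ₂ cos Δλ, the central angle is δ ≈ 0.939 rad (53.8°).
Interpolate at f = 1/2 with slerp weights a = sin((1−f)δ)/sin δ ≈ 0.561, b = sin(fδ)/sin δ ≈ 0.561.
p = a·p₁ + b·p₂ ≈ (0.385, 0.533, 0.753); φ = arcsin(p_z) ≈ 48.89°, λ = atan2(p_y, p_x) ≈ 54.13°.

≈ (49°N, 54°E)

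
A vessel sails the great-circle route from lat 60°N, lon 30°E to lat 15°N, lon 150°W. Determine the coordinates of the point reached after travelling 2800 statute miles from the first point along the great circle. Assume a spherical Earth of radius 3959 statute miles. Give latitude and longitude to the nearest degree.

≈ lat 79°N, lon 150°W

The haversine formula gives a central angle δ ≈ 1.833 rad (105.0°) between the endpoints. The total great-circle distance is δ·R ≈ 1.833 × 3959 ≈ 7255 mi, so the target fraction is f = 2800/7255 ≈ 0.386.
Interpolate at f ≈ 0.386 with slerp weights a = sin((1−f)δ)/sin δ ≈ 0.934, b = sin(fδ)/sin δ ≈ 0.673.
p = a·p₁ + b·p₂ ≈ (-0.158, -0.091, 0.983); φ = arcsin(p_z) ≈ 79.48°, λ = atan2(p_y, p_x) ≈ -150.00°.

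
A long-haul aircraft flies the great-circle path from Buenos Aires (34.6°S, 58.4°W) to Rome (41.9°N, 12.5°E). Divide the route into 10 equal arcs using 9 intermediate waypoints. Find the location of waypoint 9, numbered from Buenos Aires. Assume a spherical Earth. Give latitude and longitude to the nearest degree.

Convert each endpoint to a unit vector on the sphere (x = cos φ cos λ, y = cos φ sin λ, z = sin φ).
The central angle between the endpoints is δ = arccos(p₁·p₂) ≈ 1.751 rad (100.3°).
Interpolate at f = 9/10 with slerp weights a = sin((1−f)δ)/sin δ ≈ 0.177, b = sin(fδ)/sin δ ≈ 1.016.
p = a·p₁ + b·p₂ ≈ (0.815, 0.040, 0.578); φ = arcsin(p_z) ≈ 35.33°, λ = atan2(p_y, p_x) ≈ 2.78°.

≈ 35°N, 3°E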